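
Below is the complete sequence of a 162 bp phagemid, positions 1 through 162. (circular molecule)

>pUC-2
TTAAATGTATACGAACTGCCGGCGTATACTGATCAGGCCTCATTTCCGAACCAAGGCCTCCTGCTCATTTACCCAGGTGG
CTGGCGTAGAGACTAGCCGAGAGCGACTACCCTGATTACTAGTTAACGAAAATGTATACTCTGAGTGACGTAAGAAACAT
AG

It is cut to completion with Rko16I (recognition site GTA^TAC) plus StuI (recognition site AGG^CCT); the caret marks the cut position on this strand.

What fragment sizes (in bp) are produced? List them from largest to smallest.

Rko16I sites (GTATAC) start at positions 7, 24, 134.
Rko16I cuts after base 3 of each site, so after positions 9, 26, 136.
StuI sites (AGGCCT) start at positions 35, 54.
StuI cuts after base 3 of each site, so after positions 37, 56.
Combined cut positions: 9, 26, 37, 56, 136.
Circular molecule, 5 cuts → 5 fragments:
  10–26 → 17 bp
  27–37 → 11 bp
  38–56 → 19 bp
  57–136 → 80 bp
  137–162 then 1–9 → 26 + 9 = 35 bp
Sorted largest to smallest: 80, 35, 19, 17, 11 bp.

80, 35, 19, 17, 11 bp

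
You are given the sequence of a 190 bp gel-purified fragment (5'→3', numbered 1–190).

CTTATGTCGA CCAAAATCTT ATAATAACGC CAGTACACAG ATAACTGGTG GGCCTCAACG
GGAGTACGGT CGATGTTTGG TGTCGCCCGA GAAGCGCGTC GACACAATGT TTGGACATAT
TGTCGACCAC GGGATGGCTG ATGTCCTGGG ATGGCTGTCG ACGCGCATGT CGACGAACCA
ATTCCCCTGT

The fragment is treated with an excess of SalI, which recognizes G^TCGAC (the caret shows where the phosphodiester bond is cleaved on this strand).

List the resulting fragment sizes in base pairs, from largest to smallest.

SalI sites (GTCGAC) start at positions 6, 98, 122, 157, 169.
SalI cuts after the first base of each site, so after positions 6, 98, 122, 157, 169.
Linear molecule, 5 cuts → 6 fragments:
  1–6 → 6 bp
  7–98 → 92 bp
  99–122 → 24 bp
  123–157 → 35 bp
  158–169 → 12 bp
  170–190 → 21 bp
Sorted largest to smallest: 92, 35, 24, 21, 12, 6 bp.

92, 35, 24, 21, 12, 6 bp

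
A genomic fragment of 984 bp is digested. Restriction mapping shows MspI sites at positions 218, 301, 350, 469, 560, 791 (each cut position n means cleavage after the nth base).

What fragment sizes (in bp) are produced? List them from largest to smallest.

231, 218, 193, 119, 91, 83, 49 bp

Linear molecule, 6 cuts → 7 fragments:
  218 − 0 = 218 bp
  301 − 218 = 83 bp
  350 − 301 = 49 bp
  469 − 350 = 119 bp
  560 − 469 = 91 bp
  791 − 560 = 231 bp
  984 − 791 = 193 bp
Sorted largest to smallest: 231, 218, 193, 119, 91, 83, 49 bp.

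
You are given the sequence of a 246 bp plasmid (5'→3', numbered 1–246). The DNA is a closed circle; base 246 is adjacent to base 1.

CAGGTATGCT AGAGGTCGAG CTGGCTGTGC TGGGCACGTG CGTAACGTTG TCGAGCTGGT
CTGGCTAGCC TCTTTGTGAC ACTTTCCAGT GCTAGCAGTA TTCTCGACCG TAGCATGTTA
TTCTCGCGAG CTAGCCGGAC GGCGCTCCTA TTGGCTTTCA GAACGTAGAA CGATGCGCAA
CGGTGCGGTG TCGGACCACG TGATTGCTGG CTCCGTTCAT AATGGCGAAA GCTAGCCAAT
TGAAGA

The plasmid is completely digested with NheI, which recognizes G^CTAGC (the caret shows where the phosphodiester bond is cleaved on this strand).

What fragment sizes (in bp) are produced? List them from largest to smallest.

NheI sites (GCTAGC) start at positions 64, 91, 130, 231.
NheI cuts after the first base of each site, so after positions 64, 91, 130, 231.
Circular molecule, 4 cuts → 4 fragments:
  65–91 → 27 bp
  92–130 → 39 bp
  131–231 → 101 bp
  232–246 then 1–64 → 15 + 64 = 79 bp
Sorted largest to smallest: 101, 79, 39, 27 bp.

101, 79, 39, 27 bp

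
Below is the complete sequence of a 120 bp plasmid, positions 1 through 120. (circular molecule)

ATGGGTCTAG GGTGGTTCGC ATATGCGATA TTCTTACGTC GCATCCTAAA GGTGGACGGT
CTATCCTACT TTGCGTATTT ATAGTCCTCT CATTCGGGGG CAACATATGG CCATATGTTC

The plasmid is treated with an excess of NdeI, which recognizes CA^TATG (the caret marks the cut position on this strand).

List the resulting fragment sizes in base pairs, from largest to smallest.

NdeI sites (CATATG) start at positions 20, 104, 112.
NdeI cuts after base 2 of each site, so after positions 21, 105, 113.
Circular molecule, 3 cuts → 3 fragments:
  22–105 → 84 bp
  106–113 → 8 bp
  114–120 then 1–21 → 7 + 21 = 28 bp
Sorted largest to smallest: 84, 28, 8 bp.

84, 28, 8 bp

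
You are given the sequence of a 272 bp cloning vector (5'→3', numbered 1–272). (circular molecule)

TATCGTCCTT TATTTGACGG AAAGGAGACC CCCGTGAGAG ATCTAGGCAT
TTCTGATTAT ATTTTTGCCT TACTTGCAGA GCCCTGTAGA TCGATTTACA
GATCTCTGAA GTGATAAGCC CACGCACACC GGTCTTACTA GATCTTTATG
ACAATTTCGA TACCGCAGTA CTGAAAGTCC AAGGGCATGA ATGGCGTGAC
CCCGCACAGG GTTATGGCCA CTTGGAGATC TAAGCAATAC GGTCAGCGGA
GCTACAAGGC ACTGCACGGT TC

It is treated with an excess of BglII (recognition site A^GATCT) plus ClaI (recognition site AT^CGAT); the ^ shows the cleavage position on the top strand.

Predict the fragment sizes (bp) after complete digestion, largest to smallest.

86, 85, 52, 40, 9 bp

BglII sites (AGATCT) start at positions 39, 100, 140, 226.
BglII cuts after the first base of each site, so after positions 39, 100, 140, 226.
The ClaI site (ATCGAT) starts at position 90.
ClaI cuts after base 2 of each site, so after position 91.
Combined cut positions: 39, 91, 100, 140, 226.
Circular molecule, 5 cuts → 5 fragments:
  40–91 → 52 bp
  92–100 → 9 bp
  101–140 → 40 bp
  141–226 → 86 bp
  227–272 then 1–39 → 46 + 39 = 85 bp
Sorted largest to smallest: 86, 85, 52, 40, 9 bp.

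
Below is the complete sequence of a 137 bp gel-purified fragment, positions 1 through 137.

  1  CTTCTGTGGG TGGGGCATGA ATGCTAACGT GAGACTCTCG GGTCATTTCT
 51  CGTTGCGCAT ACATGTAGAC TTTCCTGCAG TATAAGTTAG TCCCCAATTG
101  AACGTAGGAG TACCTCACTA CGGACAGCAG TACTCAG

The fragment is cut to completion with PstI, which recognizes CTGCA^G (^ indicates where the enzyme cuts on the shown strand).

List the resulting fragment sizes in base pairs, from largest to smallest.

The PstI site (CTGCAG) starts at position 75.
PstI cuts after base 5 of each site (before the last base), so after position 79.
Linear molecule, 1 cut → 2 fragments:
  1–79 → 79 bp
  80–137 → 58 bp
Sorted largest to smallest: 79, 58 bp.

79, 58 bp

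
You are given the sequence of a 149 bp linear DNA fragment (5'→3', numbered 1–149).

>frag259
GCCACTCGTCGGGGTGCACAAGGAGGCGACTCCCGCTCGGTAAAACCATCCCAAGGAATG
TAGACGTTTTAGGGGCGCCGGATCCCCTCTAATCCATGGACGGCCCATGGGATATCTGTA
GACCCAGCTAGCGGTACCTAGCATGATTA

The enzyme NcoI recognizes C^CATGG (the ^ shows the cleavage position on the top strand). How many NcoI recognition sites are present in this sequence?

2

CCATGG occurs starting at positions 94, 105.
NcoI cuts at 2 sites.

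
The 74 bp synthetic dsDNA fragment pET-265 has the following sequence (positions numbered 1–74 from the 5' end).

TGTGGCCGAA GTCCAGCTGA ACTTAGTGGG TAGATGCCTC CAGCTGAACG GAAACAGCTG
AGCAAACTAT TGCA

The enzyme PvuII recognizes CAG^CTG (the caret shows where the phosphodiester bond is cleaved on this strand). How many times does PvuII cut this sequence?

CAGCTG occurs starting at positions 14, 41, 55.
PvuII cuts at 3 sites.

3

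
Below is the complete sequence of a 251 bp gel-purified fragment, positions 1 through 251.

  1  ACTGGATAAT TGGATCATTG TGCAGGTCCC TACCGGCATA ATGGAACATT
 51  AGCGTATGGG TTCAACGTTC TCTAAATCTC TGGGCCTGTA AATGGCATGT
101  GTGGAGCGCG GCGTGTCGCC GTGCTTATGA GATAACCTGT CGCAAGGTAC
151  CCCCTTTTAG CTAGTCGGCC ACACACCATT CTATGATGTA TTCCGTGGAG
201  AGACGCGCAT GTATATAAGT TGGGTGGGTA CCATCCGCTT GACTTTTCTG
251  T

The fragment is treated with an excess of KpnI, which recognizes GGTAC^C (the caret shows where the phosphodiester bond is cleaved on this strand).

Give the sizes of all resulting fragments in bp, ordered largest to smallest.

KpnI sites (GGTACC) start at positions 146, 227.
KpnI cuts after base 5 of each site (before the last base), so after positions 150, 231.
Linear molecule, 2 cuts → 3 fragments:
  1–150 → 150 bp
  151–231 → 81 bp
  232–251 → 20 bp
Sorted largest to smallest: 150, 81, 20 bp.

150, 81, 20 bp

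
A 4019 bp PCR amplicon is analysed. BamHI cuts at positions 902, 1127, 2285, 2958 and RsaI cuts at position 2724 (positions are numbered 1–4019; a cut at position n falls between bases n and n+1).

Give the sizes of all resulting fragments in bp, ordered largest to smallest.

Combined cut positions (sorted): 902, 1127, 2285, 2724, 2958.
Linear molecule, 5 cuts → 6 fragments:
  902 − 0 = 902 bp
  1127 − 902 = 225 bp
  2285 − 1127 = 1158 bp
  2724 − 2285 = 439 bp
  2958 − 2724 = 234 bp
  4019 − 2958 = 1061 bp
Sorted largest to smallest: 1158, 1061, 902, 439, 234, 225 bp.

1158, 1061, 902, 439, 234, 225 bp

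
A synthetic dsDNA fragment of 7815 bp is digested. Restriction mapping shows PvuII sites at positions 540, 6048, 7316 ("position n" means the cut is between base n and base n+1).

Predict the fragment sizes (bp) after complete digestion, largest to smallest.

5508, 1268, 540, 499 bp

Linear molecule, 3 cuts → 4 fragments:
  540 − 0 = 540 bp
  6048 − 540 = 5508 bp
  7316 − 6048 = 1268 bp
  7815 − 7316 = 499 bp
Sorted largest to smallest: 5508, 1268, 540, 499 bp.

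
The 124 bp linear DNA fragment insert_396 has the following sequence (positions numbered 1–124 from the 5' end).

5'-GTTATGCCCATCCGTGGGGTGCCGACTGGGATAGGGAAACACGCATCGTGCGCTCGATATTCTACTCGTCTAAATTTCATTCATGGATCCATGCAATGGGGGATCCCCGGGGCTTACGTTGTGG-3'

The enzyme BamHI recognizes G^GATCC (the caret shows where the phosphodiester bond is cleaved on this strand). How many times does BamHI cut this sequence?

GGATCC occurs starting at positions 85, 101.
BamHI cuts at 2 sites.

2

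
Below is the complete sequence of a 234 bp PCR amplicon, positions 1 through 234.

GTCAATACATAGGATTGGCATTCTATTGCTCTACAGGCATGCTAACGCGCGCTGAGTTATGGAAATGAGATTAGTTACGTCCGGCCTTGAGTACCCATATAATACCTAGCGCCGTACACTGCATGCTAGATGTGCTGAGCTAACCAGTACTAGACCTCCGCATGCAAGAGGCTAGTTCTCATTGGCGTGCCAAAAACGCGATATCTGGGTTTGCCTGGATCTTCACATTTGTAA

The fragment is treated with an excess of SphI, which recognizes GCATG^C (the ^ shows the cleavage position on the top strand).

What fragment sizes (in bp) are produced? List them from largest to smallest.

SphI sites (GCATGC) start at positions 37, 121, 160.
SphI cuts after base 5 of each site (before the last base), so after positions 41, 125, 164.
Linear molecule, 3 cuts → 4 fragments:
  1–41 → 41 bp
  42–125 → 84 bp
  126–164 → 39 bp
  165–234 → 70 bp
Sorted largest to smallest: 84, 70, 41, 39 bp.

84, 70, 41, 39 bp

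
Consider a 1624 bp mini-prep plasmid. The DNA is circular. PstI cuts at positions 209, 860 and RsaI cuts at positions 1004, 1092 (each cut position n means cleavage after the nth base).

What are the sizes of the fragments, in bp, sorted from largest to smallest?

741, 651, 144, 88 bp

Combined cut positions (sorted): 209, 860, 1004, 1092.
Circular molecule, 4 cuts → 4 fragments:
  860 − 209 = 651 bp
  1004 − 860 = 144 bp
  1092 − 1004 = 88 bp
  wrap: 1624 − 1092 + 209 = 741 bp
Sorted largest to smallest: 741, 651, 144, 88 bp.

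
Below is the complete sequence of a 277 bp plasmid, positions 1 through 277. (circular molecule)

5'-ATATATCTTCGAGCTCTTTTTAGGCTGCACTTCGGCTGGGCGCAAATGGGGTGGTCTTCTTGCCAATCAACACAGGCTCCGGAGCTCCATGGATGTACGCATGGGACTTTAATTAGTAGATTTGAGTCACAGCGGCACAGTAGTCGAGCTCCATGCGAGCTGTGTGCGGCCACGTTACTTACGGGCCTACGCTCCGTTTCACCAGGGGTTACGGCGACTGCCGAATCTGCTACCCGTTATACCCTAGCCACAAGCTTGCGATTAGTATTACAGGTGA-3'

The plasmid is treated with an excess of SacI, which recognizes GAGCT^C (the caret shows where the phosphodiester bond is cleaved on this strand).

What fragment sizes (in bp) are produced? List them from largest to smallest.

SacI sites (GAGCTC) start at positions 11, 82, 146.
SacI cuts after base 5 of each site (before the last base), so after positions 15, 86, 150.
Circular molecule, 3 cuts → 3 fragments:
  16–86 → 71 bp
  87–150 → 64 bp
  151–277 then 1–15 → 127 + 15 = 142 bp
Sorted largest to smallest: 142, 71, 64 bp.

142, 71, 64 bp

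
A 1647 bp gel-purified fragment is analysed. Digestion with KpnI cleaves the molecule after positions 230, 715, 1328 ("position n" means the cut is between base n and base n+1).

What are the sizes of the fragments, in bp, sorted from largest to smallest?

Linear molecule, 3 cuts → 4 fragments:
  230 − 0 = 230 bp
  715 − 230 = 485 bp
  1328 − 715 = 613 bp
  1647 − 1328 = 319 bp
Sorted largest to smallest: 613, 485, 319, 230 bp.

613, 485, 319, 230 bp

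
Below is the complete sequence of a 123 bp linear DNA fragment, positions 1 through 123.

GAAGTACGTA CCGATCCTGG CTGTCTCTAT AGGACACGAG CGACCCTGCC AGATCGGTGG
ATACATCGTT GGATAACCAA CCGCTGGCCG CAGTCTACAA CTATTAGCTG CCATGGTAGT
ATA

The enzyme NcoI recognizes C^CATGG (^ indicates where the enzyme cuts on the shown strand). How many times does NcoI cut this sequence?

CCATGG occurs starting at position 111.
NcoI cuts at 1 site.

1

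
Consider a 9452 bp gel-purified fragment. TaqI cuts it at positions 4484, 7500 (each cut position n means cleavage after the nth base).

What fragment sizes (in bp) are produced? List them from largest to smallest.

Linear molecule, 2 cuts → 3 fragments:
  4484 − 0 = 4484 bp
  7500 − 4484 = 3016 bp
  9452 − 7500 = 1952 bp
Sorted largest to smallest: 4484, 3016, 1952 bp.

4484, 3016, 1952 bp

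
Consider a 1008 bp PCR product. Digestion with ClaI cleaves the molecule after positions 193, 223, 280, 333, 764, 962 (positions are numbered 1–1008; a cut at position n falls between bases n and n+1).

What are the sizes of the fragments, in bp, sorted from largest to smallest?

431, 198, 193, 57, 53, 46, 30 bp

Linear molecule, 6 cuts → 7 fragments:
  193 − 0 = 193 bp
  223 − 193 = 30 bp
  280 − 223 = 57 bp
  333 − 280 = 53 bp
  764 − 333 = 431 bp
  962 − 764 = 198 bp
  1008 − 962 = 46 bp
Sorted largest to smallest: 431, 198, 193, 57, 53, 46, 30 bp.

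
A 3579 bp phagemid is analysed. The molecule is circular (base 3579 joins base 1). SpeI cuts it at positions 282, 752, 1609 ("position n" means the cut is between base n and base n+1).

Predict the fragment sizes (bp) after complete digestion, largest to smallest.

Circular molecule, 3 cuts → 3 fragments:
  752 − 282 = 470 bp
  1609 − 752 = 857 bp
  wrap: 3579 − 1609 + 282 = 2252 bp
Sorted largest to smallest: 2252, 857, 470 bp.

2252, 857, 470 bp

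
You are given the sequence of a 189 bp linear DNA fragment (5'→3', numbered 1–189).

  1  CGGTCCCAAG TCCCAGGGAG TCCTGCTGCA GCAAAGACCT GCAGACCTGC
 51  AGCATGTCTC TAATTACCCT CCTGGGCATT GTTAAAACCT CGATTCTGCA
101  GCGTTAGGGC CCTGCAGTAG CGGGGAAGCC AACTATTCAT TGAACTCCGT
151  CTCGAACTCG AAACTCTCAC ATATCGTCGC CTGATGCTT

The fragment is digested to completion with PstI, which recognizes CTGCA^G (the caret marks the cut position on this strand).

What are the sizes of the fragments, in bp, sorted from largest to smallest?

73, 49, 30, 16, 13, 8 bp

PstI sites (CTGCAG) start at positions 26, 39, 47, 96, 112.
PstI cuts after base 5 of each site (before the last base), so after positions 30, 43, 51, 100, 116.
Linear molecule, 5 cuts → 6 fragments:
  1–30 → 30 bp
  31–43 → 13 bp
  44–51 → 8 bp
  52–100 → 49 bp
  101–116 → 16 bp
  117–189 → 73 bp
Sorted largest to smallest: 73, 49, 30, 16, 13, 8 bp.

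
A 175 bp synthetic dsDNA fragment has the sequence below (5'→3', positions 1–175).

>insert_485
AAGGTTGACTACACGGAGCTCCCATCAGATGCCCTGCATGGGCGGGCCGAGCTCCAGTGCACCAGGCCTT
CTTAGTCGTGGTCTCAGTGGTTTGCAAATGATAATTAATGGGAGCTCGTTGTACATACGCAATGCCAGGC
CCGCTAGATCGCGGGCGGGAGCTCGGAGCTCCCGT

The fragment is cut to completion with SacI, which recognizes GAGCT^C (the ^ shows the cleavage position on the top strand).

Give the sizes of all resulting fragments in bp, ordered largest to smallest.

SacI sites (GAGCTC) start at positions 16, 49, 112, 159, 166.
SacI cuts after base 5 of each site (before the last base), so after positions 20, 53, 116, 163, 170.
Linear molecule, 5 cuts → 6 fragments:
  1–20 → 20 bp
  21–53 → 33 bp
  54–116 → 63 bp
  117–163 → 47 bp
  164–170 → 7 bp
  171–175 → 5 bp
Sorted largest to smallest: 63, 47, 33, 20, 7, 5 bp.

63, 47, 33, 20, 7, 5 bp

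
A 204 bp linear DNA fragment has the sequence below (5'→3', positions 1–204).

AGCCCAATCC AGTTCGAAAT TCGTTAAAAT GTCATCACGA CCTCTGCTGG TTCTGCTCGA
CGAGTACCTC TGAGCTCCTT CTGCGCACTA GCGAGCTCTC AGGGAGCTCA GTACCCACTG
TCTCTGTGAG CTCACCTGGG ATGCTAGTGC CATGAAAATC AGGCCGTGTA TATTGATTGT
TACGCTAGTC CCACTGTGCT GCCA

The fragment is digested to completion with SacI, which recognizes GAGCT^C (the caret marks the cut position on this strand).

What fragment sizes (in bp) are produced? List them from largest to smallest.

SacI sites (GAGCTC) start at positions 72, 93, 104, 128.
SacI cuts after base 5 of each site (before the last base), so after positions 76, 97, 108, 132.
Linear molecule, 4 cuts → 5 fragments:
  1–76 → 76 bp
  77–97 → 21 bp
  98–108 → 11 bp
  109–132 → 24 bp
  133–204 → 72 bp
Sorted largest to smallest: 76, 72, 24, 21, 11 bp.

76, 72, 24, 21, 11 bp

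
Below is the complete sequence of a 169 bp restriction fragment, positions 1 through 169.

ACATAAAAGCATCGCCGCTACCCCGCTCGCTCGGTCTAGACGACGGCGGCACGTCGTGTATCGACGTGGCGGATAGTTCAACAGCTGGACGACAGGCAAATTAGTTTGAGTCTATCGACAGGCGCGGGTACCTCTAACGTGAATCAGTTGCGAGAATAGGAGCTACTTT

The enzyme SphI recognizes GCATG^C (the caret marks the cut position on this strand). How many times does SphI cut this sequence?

0

No occurrence of GCATGC is present in the sequence.
SphI does not cut: 0 sites.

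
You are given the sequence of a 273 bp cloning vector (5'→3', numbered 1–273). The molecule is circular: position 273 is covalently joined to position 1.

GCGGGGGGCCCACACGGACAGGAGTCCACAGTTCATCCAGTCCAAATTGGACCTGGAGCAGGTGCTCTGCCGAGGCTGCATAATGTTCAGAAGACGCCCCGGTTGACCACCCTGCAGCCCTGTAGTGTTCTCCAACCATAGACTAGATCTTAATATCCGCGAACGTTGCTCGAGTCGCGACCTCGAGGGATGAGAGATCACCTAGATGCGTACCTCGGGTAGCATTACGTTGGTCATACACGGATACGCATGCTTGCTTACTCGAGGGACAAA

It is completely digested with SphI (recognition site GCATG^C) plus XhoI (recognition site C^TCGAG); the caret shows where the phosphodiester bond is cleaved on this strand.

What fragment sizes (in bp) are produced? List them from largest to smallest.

181, 70, 13, 9 bp

The SphI site (GCATGC) starts at position 248.
SphI cuts after base 5 of each site (before the last base), so after position 252.
XhoI sites (CTCGAG) start at positions 169, 182, 261.
XhoI cuts after the first base of each site, so after positions 169, 182, 261.
Combined cut positions: 169, 182, 252, 261.
Circular molecule, 4 cuts → 4 fragments:
  170–182 → 13 bp
  183–252 → 70 bp
  253–261 → 9 bp
  262–273 then 1–169 → 12 + 169 = 181 bp
Sorted largest to smallest: 181, 70, 13, 9 bp.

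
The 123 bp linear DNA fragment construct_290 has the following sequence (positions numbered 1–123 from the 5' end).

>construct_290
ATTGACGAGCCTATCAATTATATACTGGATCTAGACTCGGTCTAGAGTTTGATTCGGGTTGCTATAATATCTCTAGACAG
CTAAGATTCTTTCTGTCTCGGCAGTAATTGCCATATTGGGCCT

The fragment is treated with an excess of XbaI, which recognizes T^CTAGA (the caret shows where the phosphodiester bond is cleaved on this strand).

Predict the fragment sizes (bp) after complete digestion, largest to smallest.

51, 31, 30, 11 bp

XbaI sites (TCTAGA) start at positions 30, 41, 72.
XbaI cuts after the first base of each site, so after positions 30, 41, 72.
Linear molecule, 3 cuts → 4 fragments:
  1–30 → 30 bp
  31–41 → 11 bp
  42–72 → 31 bp
  73–123 → 51 bp
Sorted largest to smallest: 51, 31, 30, 11 bp.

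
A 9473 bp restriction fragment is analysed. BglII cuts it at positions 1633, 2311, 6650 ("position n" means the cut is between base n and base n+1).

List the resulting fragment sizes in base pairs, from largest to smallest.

Linear molecule, 3 cuts → 4 fragments:
  1633 − 0 = 1633 bp
  2311 − 1633 = 678 bp
  6650 − 2311 = 4339 bp
  9473 − 6650 = 2823 bp
Sorted largest to smallest: 4339, 2823, 1633, 678 bp.

4339, 2823, 1633, 678 bp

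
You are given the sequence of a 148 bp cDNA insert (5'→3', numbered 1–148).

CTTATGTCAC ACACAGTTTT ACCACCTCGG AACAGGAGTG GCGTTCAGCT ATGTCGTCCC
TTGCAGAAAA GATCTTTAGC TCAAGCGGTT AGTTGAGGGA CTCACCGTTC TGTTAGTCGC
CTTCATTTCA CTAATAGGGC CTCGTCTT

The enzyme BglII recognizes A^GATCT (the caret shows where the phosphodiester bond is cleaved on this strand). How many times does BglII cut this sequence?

1

AGATCT occurs starting at position 70.
BglII cuts at 1 site.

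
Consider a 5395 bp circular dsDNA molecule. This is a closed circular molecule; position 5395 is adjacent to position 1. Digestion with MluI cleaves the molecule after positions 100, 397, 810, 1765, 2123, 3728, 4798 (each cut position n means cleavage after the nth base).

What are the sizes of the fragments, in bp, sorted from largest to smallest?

Circular molecule, 7 cuts → 7 fragments:
  397 − 100 = 297 bp
  810 − 397 = 413 bp
  1765 − 810 = 955 bp
  2123 − 1765 = 358 bp
  3728 − 2123 = 1605 bp
  4798 − 3728 = 1070 bp
  wrap: 5395 − 4798 + 100 = 697 bp
Sorted largest to smallest: 1605, 1070, 955, 697, 413, 358, 297 bp.

1605, 1070, 955, 697, 413, 358, 297 bp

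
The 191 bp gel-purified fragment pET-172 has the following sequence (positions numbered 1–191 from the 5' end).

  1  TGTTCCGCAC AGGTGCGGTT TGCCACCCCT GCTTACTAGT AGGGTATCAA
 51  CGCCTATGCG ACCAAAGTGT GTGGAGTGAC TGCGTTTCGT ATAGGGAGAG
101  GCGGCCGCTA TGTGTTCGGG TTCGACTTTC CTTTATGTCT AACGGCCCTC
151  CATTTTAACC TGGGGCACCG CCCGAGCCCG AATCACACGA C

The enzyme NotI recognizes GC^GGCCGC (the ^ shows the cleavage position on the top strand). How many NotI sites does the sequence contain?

1

GCGGCCGC occurs starting at position 101.
NotI cuts at 1 site.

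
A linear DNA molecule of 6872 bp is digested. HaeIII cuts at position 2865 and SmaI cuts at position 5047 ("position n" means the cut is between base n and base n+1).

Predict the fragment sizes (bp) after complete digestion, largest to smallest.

Combined cut positions (sorted): 2865, 5047.
Linear molecule, 2 cuts → 3 fragments:
  2865 − 0 = 2865 bp
  5047 − 2865 = 2182 bp
  6872 − 5047 = 1825 bp
Sorted largest to smallest: 2865, 2182, 1825 bp.

2865, 2182, 1825 bp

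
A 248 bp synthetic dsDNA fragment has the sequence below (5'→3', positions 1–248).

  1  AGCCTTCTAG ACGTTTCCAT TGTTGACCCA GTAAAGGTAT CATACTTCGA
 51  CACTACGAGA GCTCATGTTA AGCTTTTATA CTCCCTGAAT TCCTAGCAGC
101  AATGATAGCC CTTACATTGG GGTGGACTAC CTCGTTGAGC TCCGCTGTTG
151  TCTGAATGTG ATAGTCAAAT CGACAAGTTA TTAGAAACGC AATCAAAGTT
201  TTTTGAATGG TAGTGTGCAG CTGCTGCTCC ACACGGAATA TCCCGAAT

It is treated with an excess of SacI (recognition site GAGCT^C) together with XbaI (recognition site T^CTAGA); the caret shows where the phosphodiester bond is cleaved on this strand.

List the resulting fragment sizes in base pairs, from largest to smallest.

SacI sites (GAGCTC) start at positions 59, 137.
SacI cuts after base 5 of each site (before the last base), so after positions 63, 141.
The XbaI site (TCTAGA) starts at position 6.
XbaI cuts after the first base of each site, so after position 6.
Combined cut positions: 6, 63, 141.
Linear molecule, 3 cuts → 4 fragments:
  1–6 → 6 bp
  7–63 → 57 bp
  64–141 → 78 bp
  142–248 → 107 bp
Sorted largest to smallest: 107, 78, 57, 6 bp.

107, 78, 57, 6 bp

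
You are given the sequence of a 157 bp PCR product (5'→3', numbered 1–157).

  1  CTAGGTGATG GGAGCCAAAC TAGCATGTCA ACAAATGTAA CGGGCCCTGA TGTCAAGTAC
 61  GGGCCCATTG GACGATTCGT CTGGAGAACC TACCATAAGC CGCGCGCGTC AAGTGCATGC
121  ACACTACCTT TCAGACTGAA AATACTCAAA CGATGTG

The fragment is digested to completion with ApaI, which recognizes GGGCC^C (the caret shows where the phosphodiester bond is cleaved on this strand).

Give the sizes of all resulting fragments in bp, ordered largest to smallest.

ApaI sites (GGGCCC) start at positions 42, 61.
ApaI cuts after base 5 of each site (before the last base), so after positions 46, 65.
Linear molecule, 2 cuts → 3 fragments:
  1–46 → 46 bp
  47–65 → 19 bp
  66–157 → 92 bp
Sorted largest to smallest: 92, 46, 19 bp.

92, 46, 19 bp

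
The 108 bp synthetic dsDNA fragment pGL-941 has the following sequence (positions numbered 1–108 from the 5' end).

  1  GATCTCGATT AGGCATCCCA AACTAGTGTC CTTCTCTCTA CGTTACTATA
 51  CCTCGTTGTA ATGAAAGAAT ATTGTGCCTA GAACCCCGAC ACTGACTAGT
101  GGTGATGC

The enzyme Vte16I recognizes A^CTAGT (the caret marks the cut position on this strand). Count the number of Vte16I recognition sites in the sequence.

ACTAGT occurs starting at positions 22, 95.
Vte16I cuts at 2 sites.

2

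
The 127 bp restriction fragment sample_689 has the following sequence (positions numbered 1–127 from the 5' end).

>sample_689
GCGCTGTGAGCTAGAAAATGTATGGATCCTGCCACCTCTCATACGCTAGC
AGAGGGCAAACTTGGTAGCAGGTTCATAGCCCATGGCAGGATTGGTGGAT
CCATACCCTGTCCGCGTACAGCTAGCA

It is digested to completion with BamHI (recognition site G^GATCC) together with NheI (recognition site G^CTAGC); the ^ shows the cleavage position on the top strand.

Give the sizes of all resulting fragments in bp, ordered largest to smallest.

52, 24, 24, 21, 6 bp

BamHI sites (GGATCC) start at positions 24, 97.
BamHI cuts after the first base of each site, so after positions 24, 97.
NheI sites (GCTAGC) start at positions 45, 121.
NheI cuts after the first base of each site, so after positions 45, 121.
Combined cut positions: 24, 45, 97, 121.
Linear molecule, 4 cuts → 5 fragments:
  1–24 → 24 bp
  25–45 → 21 bp
  46–97 → 52 bp
  98–121 → 24 bp
  122–127 → 6 bp
Sorted largest to smallest: 52, 24, 24, 21, 6 bp.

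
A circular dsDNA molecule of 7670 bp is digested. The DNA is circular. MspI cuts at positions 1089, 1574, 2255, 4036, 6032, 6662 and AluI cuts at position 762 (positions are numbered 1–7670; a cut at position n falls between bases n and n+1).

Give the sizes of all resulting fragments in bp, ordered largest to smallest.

1996, 1781, 1770, 681, 630, 485, 327 bp

Combined cut positions (sorted): 762, 1089, 1574, 2255, 4036, 6032, 6662.
Circular molecule, 7 cuts → 7 fragments:
  1089 − 762 = 327 bp
  1574 − 1089 = 485 bp
  2255 − 1574 = 681 bp
  4036 − 2255 = 1781 bp
  6032 − 4036 = 1996 bp
  6662 − 6032 = 630 bp
  wrap: 7670 − 6662 + 762 = 1770 bp
Sorted largest to smallest: 1996, 1781, 1770, 681, 630, 485, 327 bp.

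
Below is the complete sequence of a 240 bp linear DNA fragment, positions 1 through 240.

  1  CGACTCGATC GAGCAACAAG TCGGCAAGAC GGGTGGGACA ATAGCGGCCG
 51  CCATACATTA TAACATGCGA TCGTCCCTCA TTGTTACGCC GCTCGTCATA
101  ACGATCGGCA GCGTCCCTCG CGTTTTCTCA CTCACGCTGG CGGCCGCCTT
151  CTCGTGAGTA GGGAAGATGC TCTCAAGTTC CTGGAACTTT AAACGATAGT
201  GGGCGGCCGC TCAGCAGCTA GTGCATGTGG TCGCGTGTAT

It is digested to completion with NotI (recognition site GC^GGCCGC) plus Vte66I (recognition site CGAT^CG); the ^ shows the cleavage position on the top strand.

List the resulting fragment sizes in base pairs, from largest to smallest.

63, 36, 36, 36, 34, 26, 9 bp

NotI sites (GCGGCCGC) start at positions 44, 140, 203.
NotI cuts after base 2 of each site, so after positions 45, 141, 204.
Vte66I sites (CGATCG) start at positions 6, 68, 102.
Vte66I cuts after base 4 of each site, so after positions 9, 71, 105.
Combined cut positions: 9, 45, 71, 105, 141, 204.
Linear molecule, 6 cuts → 7 fragments:
  1–9 → 9 bp
  10–45 → 36 bp
  46–71 → 26 bp
  72–105 → 34 bp
  106–141 → 36 bp
  142–204 → 63 bp
  205–240 → 36 bp
Sorted largest to smallest: 63, 36, 36, 36, 34, 26, 9 bp.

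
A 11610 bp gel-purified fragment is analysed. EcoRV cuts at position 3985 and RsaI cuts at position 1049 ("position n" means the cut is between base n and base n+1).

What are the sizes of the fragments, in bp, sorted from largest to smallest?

Combined cut positions (sorted): 1049, 3985.
Linear molecule, 2 cuts → 3 fragments:
  1049 − 0 = 1049 bp
  3985 − 1049 = 2936 bp
  11610 − 3985 = 7625 bp
Sorted largest to smallest: 7625, 2936, 1049 bp.

7625, 2936, 1049 bp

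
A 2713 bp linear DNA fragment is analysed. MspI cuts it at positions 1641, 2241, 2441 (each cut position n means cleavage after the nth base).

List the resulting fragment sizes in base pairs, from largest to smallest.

Linear molecule, 3 cuts → 4 fragments:
  1641 − 0 = 1641 bp
  2241 − 1641 = 600 bp
  2441 − 2241 = 200 bp
  2713 − 2441 = 272 bp
Sorted largest to smallest: 1641, 600, 272, 200 bp.

1641, 600, 272, 200 bp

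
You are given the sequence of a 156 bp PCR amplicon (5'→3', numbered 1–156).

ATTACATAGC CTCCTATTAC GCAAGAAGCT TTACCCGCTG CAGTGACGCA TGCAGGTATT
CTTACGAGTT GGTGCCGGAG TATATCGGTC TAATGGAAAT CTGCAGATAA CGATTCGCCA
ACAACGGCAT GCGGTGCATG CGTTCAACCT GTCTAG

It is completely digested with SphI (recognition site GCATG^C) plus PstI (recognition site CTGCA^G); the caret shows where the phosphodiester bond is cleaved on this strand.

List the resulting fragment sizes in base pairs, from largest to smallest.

53, 42, 26, 16, 10, 9 bp

SphI sites (GCATGC) start at positions 48, 127, 136.
SphI cuts after base 5 of each site (before the last base), so after positions 52, 131, 140.
PstI sites (CTGCAG) start at positions 38, 101.
PstI cuts after base 5 of each site (before the last base), so after positions 42, 105.
Combined cut positions: 42, 52, 105, 131, 140.
Linear molecule, 5 cuts → 6 fragments:
  1–42 → 42 bp
  43–52 → 10 bp
  53–105 → 53 bp
  106–131 → 26 bp
  132–140 → 9 bp
  141–156 → 16 bp
Sorted largest to smallest: 53, 42, 26, 16, 10, 9 bp.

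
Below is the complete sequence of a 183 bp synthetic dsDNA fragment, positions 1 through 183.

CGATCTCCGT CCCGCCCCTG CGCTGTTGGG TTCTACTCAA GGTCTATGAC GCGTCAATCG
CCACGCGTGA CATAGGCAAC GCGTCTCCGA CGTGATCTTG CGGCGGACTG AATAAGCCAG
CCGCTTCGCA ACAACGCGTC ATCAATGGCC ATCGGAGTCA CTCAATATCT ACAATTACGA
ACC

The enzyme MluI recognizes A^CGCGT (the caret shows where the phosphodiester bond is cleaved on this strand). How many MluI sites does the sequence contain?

4

ACGCGT occurs starting at positions 49, 63, 79, 134.
MluI cuts at 4 sites.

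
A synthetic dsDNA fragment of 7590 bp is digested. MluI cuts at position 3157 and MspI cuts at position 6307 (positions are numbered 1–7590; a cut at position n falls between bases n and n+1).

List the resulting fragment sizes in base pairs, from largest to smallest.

3157, 3150, 1283 bp

Combined cut positions (sorted): 3157, 6307.
Linear molecule, 2 cuts → 3 fragments:
  3157 − 0 = 3157 bp
  6307 − 3157 = 3150 bp
  7590 − 6307 = 1283 bp
Sorted largest to smallest: 3157, 3150, 1283 bp.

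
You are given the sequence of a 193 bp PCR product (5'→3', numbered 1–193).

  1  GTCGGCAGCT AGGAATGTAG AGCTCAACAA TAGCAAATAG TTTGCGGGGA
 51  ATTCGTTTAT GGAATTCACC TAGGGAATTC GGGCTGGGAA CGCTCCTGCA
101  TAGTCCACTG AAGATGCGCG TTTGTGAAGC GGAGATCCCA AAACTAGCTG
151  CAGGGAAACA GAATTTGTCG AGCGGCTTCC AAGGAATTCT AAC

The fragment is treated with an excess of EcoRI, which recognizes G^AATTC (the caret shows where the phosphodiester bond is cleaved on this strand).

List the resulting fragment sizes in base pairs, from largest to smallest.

109, 49, 13, 13, 9 bp

EcoRI sites (GAATTC) start at positions 49, 62, 75, 184.
EcoRI cuts after the first base of each site, so after positions 49, 62, 75, 184.
Linear molecule, 4 cuts → 5 fragments:
  1–49 → 49 bp
  50–62 → 13 bp
  63–75 → 13 bp
  76–184 → 109 bp
  185–193 → 9 bp
Sorted largest to smallest: 109, 49, 13, 13, 9 bp.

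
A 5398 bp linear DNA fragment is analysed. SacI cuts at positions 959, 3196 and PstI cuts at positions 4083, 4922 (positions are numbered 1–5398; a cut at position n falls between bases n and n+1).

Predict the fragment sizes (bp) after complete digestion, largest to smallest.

2237, 959, 887, 839, 476 bp

Combined cut positions (sorted): 959, 3196, 4083, 4922.
Linear molecule, 4 cuts → 5 fragments:
  959 − 0 = 959 bp
  3196 − 959 = 2237 bp
  4083 − 3196 = 887 bp
  4922 − 4083 = 839 bp
  5398 − 4922 = 476 bp
Sorted largest to smallest: 2237, 959, 887, 839, 476 bp.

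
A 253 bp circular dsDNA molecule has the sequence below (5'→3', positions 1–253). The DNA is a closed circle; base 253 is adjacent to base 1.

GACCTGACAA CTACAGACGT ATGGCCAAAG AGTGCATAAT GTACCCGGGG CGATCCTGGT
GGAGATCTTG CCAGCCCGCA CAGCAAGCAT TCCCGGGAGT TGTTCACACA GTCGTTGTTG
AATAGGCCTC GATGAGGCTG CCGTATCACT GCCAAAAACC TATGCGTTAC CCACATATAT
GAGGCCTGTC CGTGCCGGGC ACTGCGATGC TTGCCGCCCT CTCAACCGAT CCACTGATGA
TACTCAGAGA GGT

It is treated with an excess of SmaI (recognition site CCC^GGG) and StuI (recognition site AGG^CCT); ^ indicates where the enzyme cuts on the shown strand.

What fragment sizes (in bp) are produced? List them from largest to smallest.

SmaI sites (CCCGGG) start at positions 44, 92.
SmaI cuts after base 3 of each site, so after positions 46, 94.
StuI sites (AGGCCT) start at positions 124, 182.
StuI cuts after base 3 of each site, so after positions 126, 184.
Combined cut positions: 46, 94, 126, 184.
Circular molecule, 4 cuts → 4 fragments:
  47–94 → 48 bp
  95–126 → 32 bp
  127–184 → 58 bp
  185–253 then 1–46 → 69 + 46 = 115 bp
Sorted largest to smallest: 115, 58, 48, 32 bp.

115, 58, 48, 32 bp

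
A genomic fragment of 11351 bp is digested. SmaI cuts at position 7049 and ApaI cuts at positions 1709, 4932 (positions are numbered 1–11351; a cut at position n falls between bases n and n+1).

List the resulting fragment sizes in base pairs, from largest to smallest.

4302, 3223, 2117, 1709 bp

Combined cut positions (sorted): 1709, 4932, 7049.
Linear molecule, 3 cuts → 4 fragments:
  1709 − 0 = 1709 bp
  4932 − 1709 = 3223 bp
  7049 − 4932 = 2117 bp
  11351 − 7049 = 4302 bp
Sorted largest to smallest: 4302, 3223, 2117, 1709 bp.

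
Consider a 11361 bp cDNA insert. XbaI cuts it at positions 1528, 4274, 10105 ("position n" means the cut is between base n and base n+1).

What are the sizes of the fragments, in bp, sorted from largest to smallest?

Linear molecule, 3 cuts → 4 fragments:
  1528 − 0 = 1528 bp
  4274 − 1528 = 2746 bp
  10105 − 4274 = 5831 bp
  11361 − 10105 = 1256 bp
Sorted largest to smallest: 5831, 2746, 1528, 1256 bp.

5831, 2746, 1528, 1256 bp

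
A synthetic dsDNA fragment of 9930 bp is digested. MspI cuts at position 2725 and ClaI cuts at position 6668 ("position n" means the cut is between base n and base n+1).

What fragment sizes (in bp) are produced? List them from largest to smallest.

3943, 3262, 2725 bp

Combined cut positions (sorted): 2725, 6668.
Linear molecule, 2 cuts → 3 fragments:
  2725 − 0 = 2725 bp
  6668 − 2725 = 3943 bp
  9930 − 6668 = 3262 bp
Sorted largest to smallest: 3943, 3262, 2725 bp.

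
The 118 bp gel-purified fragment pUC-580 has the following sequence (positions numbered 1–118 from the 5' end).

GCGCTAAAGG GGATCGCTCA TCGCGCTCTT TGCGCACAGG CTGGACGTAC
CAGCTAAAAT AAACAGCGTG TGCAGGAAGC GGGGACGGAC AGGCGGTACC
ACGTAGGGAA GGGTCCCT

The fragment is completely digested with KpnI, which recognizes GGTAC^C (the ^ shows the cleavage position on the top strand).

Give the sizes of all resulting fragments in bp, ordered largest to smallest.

99, 19 bp

The KpnI site (GGTACC) starts at position 95.
KpnI cuts after base 5 of each site (before the last base), so after position 99.
Linear molecule, 1 cut → 2 fragments:
  1–99 → 99 bp
  100–118 → 19 bp
Sorted largest to smallest: 99, 19 bp.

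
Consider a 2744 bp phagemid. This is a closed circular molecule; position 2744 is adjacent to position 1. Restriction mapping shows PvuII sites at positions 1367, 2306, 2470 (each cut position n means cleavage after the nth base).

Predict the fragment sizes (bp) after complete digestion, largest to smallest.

Circular molecule, 3 cuts → 3 fragments:
  2306 − 1367 = 939 bp
  2470 − 2306 = 164 bp
  wrap: 2744 − 2470 + 1367 = 1641 bp
Sorted largest to smallest: 1641, 939, 164 bp.

1641, 939, 164 bp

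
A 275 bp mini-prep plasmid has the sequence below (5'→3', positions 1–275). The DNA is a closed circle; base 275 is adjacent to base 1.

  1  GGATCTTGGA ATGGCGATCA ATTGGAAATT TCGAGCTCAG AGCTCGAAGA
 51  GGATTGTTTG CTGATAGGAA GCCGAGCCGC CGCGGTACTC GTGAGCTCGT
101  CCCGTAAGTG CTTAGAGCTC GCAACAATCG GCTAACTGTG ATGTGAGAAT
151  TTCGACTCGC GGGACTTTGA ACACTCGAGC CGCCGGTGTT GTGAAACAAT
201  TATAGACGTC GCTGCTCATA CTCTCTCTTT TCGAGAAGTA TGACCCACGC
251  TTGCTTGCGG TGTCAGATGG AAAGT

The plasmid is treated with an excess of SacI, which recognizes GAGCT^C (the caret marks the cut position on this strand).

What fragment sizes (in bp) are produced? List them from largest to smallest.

SacI sites (GAGCTC) start at positions 33, 40, 93, 115.
SacI cuts after base 5 of each site (before the last base), so after positions 37, 44, 97, 119.
Circular molecule, 4 cuts → 4 fragments:
  38–44 → 7 bp
  45–97 → 53 bp
  98–119 → 22 bp
  120–275 then 1–37 → 156 + 37 = 193 bp
Sorted largest to smallest: 193, 53, 22, 7 bp.

193, 53, 22, 7 bp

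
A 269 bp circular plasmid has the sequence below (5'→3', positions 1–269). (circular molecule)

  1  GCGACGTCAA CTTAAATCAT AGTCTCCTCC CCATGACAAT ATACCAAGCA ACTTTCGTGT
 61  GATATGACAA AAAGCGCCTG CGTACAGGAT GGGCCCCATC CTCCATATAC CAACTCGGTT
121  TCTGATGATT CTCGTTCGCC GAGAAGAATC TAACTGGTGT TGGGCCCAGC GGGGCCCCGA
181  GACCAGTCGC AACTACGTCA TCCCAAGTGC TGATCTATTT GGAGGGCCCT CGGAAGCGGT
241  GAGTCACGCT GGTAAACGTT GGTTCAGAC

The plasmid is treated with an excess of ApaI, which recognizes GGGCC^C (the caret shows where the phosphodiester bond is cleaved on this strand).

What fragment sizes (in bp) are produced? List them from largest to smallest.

ApaI sites (GGGCCC) start at positions 91, 162, 172, 224.
ApaI cuts after base 5 of each site (before the last base), so after positions 95, 166, 176, 228.
Circular molecule, 4 cuts → 4 fragments:
  96–166 → 71 bp
  167–176 → 10 bp
  177–228 → 52 bp
  229–269 then 1–95 → 41 + 95 = 136 bp
Sorted largest to smallest: 136, 71, 52, 10 bp.

136, 71, 52, 10 bp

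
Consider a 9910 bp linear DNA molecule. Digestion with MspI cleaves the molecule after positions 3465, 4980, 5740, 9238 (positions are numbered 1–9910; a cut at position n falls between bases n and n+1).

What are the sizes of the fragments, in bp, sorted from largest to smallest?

3498, 3465, 1515, 760, 672 bp

Linear molecule, 4 cuts → 5 fragments:
  3465 − 0 = 3465 bp
  4980 − 3465 = 1515 bp
  5740 − 4980 = 760 bp
  9238 − 5740 = 3498 bp
  9910 − 9238 = 672 bp
Sorted largest to smallest: 3498, 3465, 1515, 760, 672 bp.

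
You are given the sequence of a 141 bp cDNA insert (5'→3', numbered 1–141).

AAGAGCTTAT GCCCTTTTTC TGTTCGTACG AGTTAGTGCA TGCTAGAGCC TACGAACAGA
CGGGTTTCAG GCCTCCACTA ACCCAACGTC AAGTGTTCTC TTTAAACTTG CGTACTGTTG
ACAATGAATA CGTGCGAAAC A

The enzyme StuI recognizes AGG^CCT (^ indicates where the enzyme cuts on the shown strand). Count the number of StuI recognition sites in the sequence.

AGGCCT occurs starting at position 69.
StuI cuts at 1 site.

1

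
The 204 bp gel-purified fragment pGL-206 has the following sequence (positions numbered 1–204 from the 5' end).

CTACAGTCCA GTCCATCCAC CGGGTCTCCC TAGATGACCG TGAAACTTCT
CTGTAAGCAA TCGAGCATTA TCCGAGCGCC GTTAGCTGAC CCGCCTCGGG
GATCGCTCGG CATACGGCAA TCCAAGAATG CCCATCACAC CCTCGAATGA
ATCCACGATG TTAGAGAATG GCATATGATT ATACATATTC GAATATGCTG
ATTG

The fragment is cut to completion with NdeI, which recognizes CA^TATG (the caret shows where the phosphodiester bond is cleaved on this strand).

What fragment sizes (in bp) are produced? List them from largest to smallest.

The NdeI site (CATATG) starts at position 172.
NdeI cuts after base 2 of each site, so after position 173.
Linear molecule, 1 cut → 2 fragments:
  1–173 → 173 bp
  174–204 → 31 bp
Sorted largest to smallest: 173, 31 bp.

173, 31 bp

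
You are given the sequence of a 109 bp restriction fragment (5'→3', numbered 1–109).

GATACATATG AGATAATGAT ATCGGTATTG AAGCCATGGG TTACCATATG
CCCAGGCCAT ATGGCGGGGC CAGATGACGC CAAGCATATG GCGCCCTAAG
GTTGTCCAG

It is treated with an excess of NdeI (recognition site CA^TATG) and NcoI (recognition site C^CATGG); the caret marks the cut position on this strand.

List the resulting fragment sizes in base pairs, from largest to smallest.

28, 27, 23, 13, 12, 6 bp

NdeI sites (CATATG) start at positions 5, 45, 58, 85.
NdeI cuts after base 2 of each site, so after positions 6, 46, 59, 86.
The NcoI site (CCATGG) starts at position 34.
NcoI cuts after the first base of each site, so after position 34.
Combined cut positions: 6, 34, 46, 59, 86.
Linear molecule, 5 cuts → 6 fragments:
  1–6 → 6 bp
  7–34 → 28 bp
  35–46 → 12 bp
  47–59 → 13 bp
  60–86 → 27 bp
  87–109 → 23 bp
Sorted largest to smallest: 28, 27, 23, 13, 12, 6 bp.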